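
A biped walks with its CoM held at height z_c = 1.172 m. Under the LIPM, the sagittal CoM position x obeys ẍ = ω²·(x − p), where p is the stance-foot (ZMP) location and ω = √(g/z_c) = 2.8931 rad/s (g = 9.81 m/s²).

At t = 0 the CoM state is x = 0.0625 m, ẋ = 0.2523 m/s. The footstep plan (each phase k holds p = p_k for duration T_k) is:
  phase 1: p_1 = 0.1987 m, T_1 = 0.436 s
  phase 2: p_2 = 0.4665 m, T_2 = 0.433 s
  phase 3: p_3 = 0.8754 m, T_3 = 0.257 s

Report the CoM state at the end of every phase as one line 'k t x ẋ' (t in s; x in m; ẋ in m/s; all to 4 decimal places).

phase 1: p=0.1987, T=0.436, ωT=1.261392, cosh=1.906795, sinh=1.623536; start (x,ẋ)=(0.062500, 0.252300) → end (x,ẋ)=(0.080579, -0.158654)
phase 2: p=0.4665, T=0.433, ωT=1.252712, cosh=1.892776, sinh=1.607047; start (x,ẋ)=(0.080579, -0.158654) → end (x,ẋ)=(-0.352090, -2.094577)
phase 3: p=0.8754, T=0.257, ωT=0.743527, cosh=1.289387, sinh=0.813953; start (x,ẋ)=(-0.352090, -2.094577) → end (x,ẋ)=(-1.296605, -5.591274)

1 0.4360 0.0806 -0.1587
2 0.8690 -0.3521 -2.0946
3 1.1260 -1.2966 -5.5913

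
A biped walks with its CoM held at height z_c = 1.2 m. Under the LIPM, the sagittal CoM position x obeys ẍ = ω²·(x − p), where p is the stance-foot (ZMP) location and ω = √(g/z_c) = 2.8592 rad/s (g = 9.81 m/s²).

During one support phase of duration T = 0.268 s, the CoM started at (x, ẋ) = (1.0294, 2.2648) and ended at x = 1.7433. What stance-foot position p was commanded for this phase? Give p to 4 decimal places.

ωT = 2.8592·0.268 = 0.766266; cosh(ωT) = 1.308231, sinh(ωT) = 0.843485
x(T) = p + (x₀−p)·cosh(ωT) + (ẋ₀/ω)·sinh(ωT) ⇒ p·(1 − cosh) = x(T) − x₀·cosh − (ẋ₀/ω)·sinh
numerator   = 1.7433 − (1.0294)·1.308231 − (2.2648/2.8592)·0.843485 = -0.271525
denominator = 1 − 1.308231 = -0.308231
p = -0.271525 / -0.308231 = 0.8809

p = 0.8809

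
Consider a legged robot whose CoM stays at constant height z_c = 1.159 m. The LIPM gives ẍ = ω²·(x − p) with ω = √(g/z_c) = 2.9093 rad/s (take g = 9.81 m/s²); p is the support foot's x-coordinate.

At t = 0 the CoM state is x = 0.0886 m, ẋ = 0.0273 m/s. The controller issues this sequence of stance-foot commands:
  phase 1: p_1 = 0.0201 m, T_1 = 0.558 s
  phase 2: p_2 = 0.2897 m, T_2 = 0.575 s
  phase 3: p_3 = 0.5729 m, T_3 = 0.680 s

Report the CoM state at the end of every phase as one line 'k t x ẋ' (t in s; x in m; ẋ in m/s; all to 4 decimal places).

1 0.5580 0.2234 0.5575
2 1.1330 0.5992 1.0413
3 1.8130 1.9392 4.1083

phase 1: p=0.0201, T=0.558, ωT=1.623389, cosh=2.633738, sinh=2.436509; start (x,ẋ)=(0.088600, 0.027300) → end (x,ẋ)=(0.223374, 0.557466)
phase 2: p=0.2897, T=0.575, ωT=1.672847, cosh=2.757514, sinh=2.569802; start (x,ẋ)=(0.223374, 0.557466) → end (x,ẋ)=(0.599219, 1.041348)
phase 3: p=0.5729, T=0.680, ωT=1.978324, cosh=3.684458, sinh=3.546157; start (x,ẋ)=(0.599219, 1.041348) → end (x,ẋ)=(1.939175, 4.108335)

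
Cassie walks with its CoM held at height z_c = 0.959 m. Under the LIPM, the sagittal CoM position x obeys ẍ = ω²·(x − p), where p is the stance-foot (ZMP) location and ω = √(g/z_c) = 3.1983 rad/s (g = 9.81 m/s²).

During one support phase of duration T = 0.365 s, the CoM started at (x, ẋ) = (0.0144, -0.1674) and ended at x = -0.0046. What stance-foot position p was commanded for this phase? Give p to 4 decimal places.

p = -0.0603

ωT = 3.1983·0.365 = 1.167380; cosh(ωT) = 1.762371, sinh(ωT) = 1.451190
x(T) = p + (x₀−p)·cosh(ωT) + (ẋ₀/ω)·sinh(ωT) ⇒ p·(1 − cosh) = x(T) − x₀·cosh − (ẋ₀/ω)·sinh
numerator   = -0.0046 − (0.0144)·1.762371 − (-0.1674/3.1983)·1.451190 = 0.045978
denominator = 1 − 1.762371 = -0.762371
p = 0.045978 / -0.762371 = -0.0603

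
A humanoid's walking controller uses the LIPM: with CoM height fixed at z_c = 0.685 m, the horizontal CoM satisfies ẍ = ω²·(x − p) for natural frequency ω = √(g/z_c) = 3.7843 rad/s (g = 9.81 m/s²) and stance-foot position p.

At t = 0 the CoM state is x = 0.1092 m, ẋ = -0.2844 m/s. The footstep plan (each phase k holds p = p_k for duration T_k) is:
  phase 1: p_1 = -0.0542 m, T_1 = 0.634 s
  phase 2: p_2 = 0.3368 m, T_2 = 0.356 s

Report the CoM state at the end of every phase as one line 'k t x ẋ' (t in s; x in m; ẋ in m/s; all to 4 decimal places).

1 0.6340 0.4426 1.7983
2 0.9900 1.4063 4.4107

phase 1: p=-0.0542, T=0.634, ωT=2.399246, cosh=5.552828, sinh=5.462042; start (x,ẋ)=(0.109200, -0.284400) → end (x,ẋ)=(0.442645, 1.798254)
phase 2: p=0.3368, T=0.356, ωT=1.347211, cosh=2.053323, sinh=1.793359; start (x,ẋ)=(0.442645, 1.798254) → end (x,ẋ)=(1.406318, 4.410729)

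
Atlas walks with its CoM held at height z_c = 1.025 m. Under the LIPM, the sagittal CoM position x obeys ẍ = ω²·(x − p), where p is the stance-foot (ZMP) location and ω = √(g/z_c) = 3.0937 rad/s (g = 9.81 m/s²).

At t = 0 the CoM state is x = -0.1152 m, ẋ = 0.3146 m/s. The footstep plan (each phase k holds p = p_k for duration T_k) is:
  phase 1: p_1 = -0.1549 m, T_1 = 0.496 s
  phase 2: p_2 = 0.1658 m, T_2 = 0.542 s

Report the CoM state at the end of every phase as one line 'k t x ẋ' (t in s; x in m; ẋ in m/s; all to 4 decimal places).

1 0.4960 0.1664 1.0352
2 1.0380 1.0309 2.8697

phase 1: p=-0.1549, T=0.496, ωT=1.534475, cosh=2.427230, sinh=2.211661; start (x,ẋ)=(-0.115200, 0.314600) → end (x,ẋ)=(0.166366, 1.035242)
phase 2: p=0.1658, T=0.542, ωT=1.676785, cosh=2.767655, sinh=2.580681; start (x,ẋ)=(0.166366, 1.035242) → end (x,ẋ)=(1.030938, 2.869712)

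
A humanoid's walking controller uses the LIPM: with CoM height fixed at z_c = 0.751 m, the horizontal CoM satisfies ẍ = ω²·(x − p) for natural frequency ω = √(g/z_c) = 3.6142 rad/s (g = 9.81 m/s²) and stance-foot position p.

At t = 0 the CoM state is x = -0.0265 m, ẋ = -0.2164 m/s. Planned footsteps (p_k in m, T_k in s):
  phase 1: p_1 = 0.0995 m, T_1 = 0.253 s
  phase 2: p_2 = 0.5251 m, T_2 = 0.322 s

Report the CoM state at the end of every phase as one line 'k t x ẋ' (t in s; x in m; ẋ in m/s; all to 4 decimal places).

1 0.2530 -0.1457 -0.7903
2 0.5750 -0.9694 -4.8912

phase 1: p=0.0995, T=0.253, ωT=0.914393, cosh=1.448010, sinh=1.047250; start (x,ẋ)=(-0.026500, -0.216400) → end (x,ẋ)=(-0.145653, -0.790255)
phase 2: p=0.5251, T=0.322, ωT=1.163772, cosh=1.757148, sinh=1.444842; start (x,ẋ)=(-0.145653, -0.790255) → end (x,ẋ)=(-0.969431, -4.891234)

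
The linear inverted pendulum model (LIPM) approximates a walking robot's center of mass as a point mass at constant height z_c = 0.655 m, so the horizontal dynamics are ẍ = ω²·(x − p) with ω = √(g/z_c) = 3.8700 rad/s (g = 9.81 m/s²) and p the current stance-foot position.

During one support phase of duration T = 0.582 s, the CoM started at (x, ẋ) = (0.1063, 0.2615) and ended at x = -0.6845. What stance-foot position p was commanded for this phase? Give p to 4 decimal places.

p = 0.3974

ωT = 3.8700·0.582 = 2.252340; cosh(ωT) = 4.807558, sinh(ωT) = 4.702405
x(T) = p + (x₀−p)·cosh(ωT) + (ẋ₀/ω)·sinh(ωT) ⇒ p·(1 − cosh) = x(T) − x₀·cosh − (ẋ₀/ω)·sinh
numerator   = -0.6845 − (0.1063)·4.807558 − (0.2615/3.8700)·4.702405 = -1.513290
denominator = 1 − 4.807558 = -3.807558
p = -1.513290 / -3.807558 = 0.3974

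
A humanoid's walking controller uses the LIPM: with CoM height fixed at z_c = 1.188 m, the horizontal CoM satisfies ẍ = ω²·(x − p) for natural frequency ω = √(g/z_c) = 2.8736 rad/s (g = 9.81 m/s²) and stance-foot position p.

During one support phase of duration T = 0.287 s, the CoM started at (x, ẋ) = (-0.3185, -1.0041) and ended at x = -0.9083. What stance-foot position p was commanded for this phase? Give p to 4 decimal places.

ωT = 2.8736·0.287 = 0.824723; cosh(ωT) = 1.359803, sinh(ωT) = 0.921446
x(T) = p + (x₀−p)·cosh(ωT) + (ẋ₀/ω)·sinh(ωT) ⇒ p·(1 − cosh) = x(T) − x₀·cosh − (ẋ₀/ω)·sinh
numerator   = -0.9083 − (-0.3185)·1.359803 − (-1.0041/2.8736)·0.921446 = -0.153229
denominator = 1 − 1.359803 = -0.359803
p = -0.153229 / -0.359803 = 0.4259

p = 0.4259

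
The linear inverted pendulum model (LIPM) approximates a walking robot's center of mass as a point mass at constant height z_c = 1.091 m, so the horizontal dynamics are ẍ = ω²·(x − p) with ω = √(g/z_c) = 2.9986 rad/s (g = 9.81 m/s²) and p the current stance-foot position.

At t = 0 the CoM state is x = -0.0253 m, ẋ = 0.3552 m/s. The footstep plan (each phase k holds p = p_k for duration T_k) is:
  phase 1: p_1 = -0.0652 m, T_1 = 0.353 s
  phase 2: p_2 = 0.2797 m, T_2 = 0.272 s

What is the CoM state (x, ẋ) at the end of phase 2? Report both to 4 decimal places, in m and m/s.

phase 1: p=-0.0652, T=0.353, ωT=1.058506, cosh=1.614518, sinh=1.267544; start (x,ẋ)=(-0.025300, 0.355200) → end (x,ẋ)=(0.149367, 0.725131)
phase 2: p=0.2797, T=0.272, ωT=0.815619, cosh=1.351470, sinh=0.909105; start (x,ẋ)=(0.149367, 0.725131) → end (x,ẋ)=(0.323401, 0.624698)

x = 0.3234, ẋ = 0.6247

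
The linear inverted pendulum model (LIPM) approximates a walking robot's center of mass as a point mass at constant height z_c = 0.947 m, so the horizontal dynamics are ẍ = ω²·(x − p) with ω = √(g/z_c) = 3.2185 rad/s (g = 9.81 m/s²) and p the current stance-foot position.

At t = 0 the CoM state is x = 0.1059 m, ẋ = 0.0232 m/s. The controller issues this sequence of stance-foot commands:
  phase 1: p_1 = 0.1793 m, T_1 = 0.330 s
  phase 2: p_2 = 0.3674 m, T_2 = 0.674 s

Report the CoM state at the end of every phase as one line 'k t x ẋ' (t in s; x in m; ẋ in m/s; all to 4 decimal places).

phase 1: p=0.1793, T=0.330, ωT=1.062105, cosh=1.619090, sinh=1.273363; start (x,ẋ)=(0.105900, 0.023200) → end (x,ẋ)=(0.069638, -0.263254)
phase 2: p=0.3674, T=0.674, ωT=2.169269, cosh=4.433073, sinh=4.318811; start (x,ẋ)=(0.069638, -0.263254) → end (x,ẋ)=(-1.305855, -5.305948)

1 0.3300 0.0696 -0.2633
2 1.0040 -1.3059 -5.3059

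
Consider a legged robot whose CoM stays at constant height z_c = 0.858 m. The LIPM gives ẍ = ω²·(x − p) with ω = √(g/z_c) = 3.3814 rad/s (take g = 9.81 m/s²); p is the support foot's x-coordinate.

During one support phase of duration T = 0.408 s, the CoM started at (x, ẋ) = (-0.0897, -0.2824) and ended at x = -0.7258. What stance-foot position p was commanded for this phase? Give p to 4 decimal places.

p = 0.3424

ωT = 3.3814·0.408 = 1.379611; cosh(ωT) = 2.112516, sinh(ωT) = 1.860840
x(T) = p + (x₀−p)·cosh(ωT) + (ẋ₀/ω)·sinh(ωT) ⇒ p·(1 − cosh) = x(T) − x₀·cosh − (ẋ₀/ω)·sinh
numerator   = -0.7258 − (-0.0897)·2.112516 − (-0.2824/3.3814)·1.860840 = -0.380898
denominator = 1 − 2.112516 = -1.112516
p = -0.380898 / -1.112516 = 0.3424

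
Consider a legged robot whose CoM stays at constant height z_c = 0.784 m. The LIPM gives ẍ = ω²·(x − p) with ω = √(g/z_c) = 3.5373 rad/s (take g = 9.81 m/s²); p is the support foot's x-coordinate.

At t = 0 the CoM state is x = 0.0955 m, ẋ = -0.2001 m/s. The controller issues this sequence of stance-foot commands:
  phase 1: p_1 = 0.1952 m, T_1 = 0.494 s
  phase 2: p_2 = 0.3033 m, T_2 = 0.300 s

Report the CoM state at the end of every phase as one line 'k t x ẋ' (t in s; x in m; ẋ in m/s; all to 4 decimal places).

1 0.4940 -0.2570 -1.5731
2 0.7940 -1.1689 -5.0661

phase 1: p=0.1952, T=0.494, ωT=1.747426, cosh=2.957016, sinh=2.782794; start (x,ẋ)=(0.095500, -0.200100) → end (x,ẋ)=(-0.257033, -1.573104)
phase 2: p=0.3033, T=0.300, ωT=1.061190, cosh=1.617926, sinh=1.271882; start (x,ẋ)=(-0.257033, -1.573104) → end (x,ẋ)=(-1.168907, -5.066120)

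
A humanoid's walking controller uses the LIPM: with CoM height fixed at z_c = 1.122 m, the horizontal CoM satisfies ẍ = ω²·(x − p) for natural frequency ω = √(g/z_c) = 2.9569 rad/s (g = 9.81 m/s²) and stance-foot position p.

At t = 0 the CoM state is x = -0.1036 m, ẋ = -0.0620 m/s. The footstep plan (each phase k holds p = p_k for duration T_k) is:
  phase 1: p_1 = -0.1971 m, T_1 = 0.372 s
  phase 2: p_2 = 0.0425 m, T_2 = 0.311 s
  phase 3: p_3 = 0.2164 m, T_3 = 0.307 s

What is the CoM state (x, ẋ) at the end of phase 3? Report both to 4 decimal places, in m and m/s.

x = -0.1179, ẋ = -0.6852

phase 1: p=-0.1971, T=0.372, ωT=1.099967, cosh=1.668474, sinh=1.335592; start (x,ẋ)=(-0.103600, -0.062000) → end (x,ẋ)=(-0.069102, 0.265806)
phase 2: p=0.0425, T=0.311, ωT=0.919596, cosh=1.453478, sinh=1.054798; start (x,ẋ)=(-0.069102, 0.265806) → end (x,ẋ)=(-0.024892, 0.038263)
phase 3: p=0.2164, T=0.307, ωT=0.907768, cosh=1.441104, sinh=1.037680; start (x,ẋ)=(-0.024892, 0.038263) → end (x,ẋ)=(-0.117899, -0.685219)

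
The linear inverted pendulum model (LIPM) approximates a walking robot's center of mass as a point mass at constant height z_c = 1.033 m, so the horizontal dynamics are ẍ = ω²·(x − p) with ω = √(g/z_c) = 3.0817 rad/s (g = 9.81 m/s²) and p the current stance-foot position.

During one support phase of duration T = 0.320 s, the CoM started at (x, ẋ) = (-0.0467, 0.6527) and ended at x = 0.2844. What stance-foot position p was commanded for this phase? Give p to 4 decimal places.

p = -0.2112

ωT = 3.0817·0.320 = 0.986144; cosh(ωT) = 1.526945, sinh(ωT) = 1.153932
x(T) = p + (x₀−p)·cosh(ωT) + (ẋ₀/ω)·sinh(ωT) ⇒ p·(1 − cosh) = x(T) − x₀·cosh − (ẋ₀/ω)·sinh
numerator   = 0.2844 − (-0.0467)·1.526945 − (0.6527/3.0817)·1.153932 = 0.111307
denominator = 1 − 1.526945 = -0.526945
p = 0.111307 / -0.526945 = -0.2112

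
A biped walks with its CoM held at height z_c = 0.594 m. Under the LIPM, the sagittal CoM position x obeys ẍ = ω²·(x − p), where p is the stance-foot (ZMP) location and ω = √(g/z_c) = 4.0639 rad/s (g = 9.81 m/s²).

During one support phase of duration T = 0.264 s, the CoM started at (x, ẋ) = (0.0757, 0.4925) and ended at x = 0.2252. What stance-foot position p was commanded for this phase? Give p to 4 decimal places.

ωT = 4.0639·0.264 = 1.072870; cosh(ωT) = 1.632892, sinh(ωT) = 1.290866
x(T) = p + (x₀−p)·cosh(ωT) + (ẋ₀/ω)·sinh(ωT) ⇒ p·(1 − cosh) = x(T) − x₀·cosh − (ẋ₀/ω)·sinh
numerator   = 0.2252 − (0.0757)·1.632892 − (0.4925/4.0639)·1.290866 = -0.054849
denominator = 1 − 1.632892 = -0.632892
p = -0.054849 / -0.632892 = 0.0867

p = 0.0867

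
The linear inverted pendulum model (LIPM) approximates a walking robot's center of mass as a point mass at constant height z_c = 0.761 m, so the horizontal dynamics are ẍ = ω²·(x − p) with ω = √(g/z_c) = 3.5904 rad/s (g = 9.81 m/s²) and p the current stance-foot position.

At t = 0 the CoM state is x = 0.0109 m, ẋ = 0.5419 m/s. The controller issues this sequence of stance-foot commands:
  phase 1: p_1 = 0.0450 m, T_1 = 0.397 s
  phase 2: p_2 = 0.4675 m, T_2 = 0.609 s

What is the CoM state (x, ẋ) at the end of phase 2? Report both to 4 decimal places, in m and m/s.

phase 1: p=0.0450, T=0.397, ωT=1.425389, cosh=2.199945, sinh=1.959530; start (x,ẋ)=(0.010900, 0.541900) → end (x,ẋ)=(0.265734, 0.952240)
phase 2: p=0.4675, T=0.609, ωT=2.186554, cosh=4.508387, sinh=4.396084; start (x,ẋ)=(0.265734, 0.952240) → end (x,ẋ)=(0.723784, 1.108455)

x = 0.7238, ẋ = 1.1085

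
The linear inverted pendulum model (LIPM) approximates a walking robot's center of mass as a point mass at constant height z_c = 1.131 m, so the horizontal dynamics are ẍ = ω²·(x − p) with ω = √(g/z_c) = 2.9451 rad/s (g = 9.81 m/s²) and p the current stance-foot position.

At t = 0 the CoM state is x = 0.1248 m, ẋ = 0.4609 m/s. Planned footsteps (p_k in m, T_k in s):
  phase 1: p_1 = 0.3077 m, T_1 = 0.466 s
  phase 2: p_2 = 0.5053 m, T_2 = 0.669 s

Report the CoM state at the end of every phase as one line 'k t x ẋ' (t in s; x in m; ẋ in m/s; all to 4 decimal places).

phase 1: p=0.3077, T=0.466, ωT=1.372417, cosh=2.099183, sinh=1.845689; start (x,ẋ)=(0.124800, 0.460900) → end (x,ẋ)=(0.212605, -0.026683)
phase 2: p=0.5053, T=0.669, ωT=1.970272, cosh=3.656023, sinh=3.516604; start (x,ẋ)=(0.212605, -0.026683) → end (x,ẋ)=(-0.596662, -3.128927)

1 0.4660 0.2126 -0.0267
2 1.1350 -0.5967 -3.1289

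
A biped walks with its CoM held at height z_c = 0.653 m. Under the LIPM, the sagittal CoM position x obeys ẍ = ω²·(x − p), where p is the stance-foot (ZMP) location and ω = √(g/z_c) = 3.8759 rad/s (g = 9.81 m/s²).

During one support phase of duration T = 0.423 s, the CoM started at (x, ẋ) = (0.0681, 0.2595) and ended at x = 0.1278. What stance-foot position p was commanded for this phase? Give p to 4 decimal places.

ωT = 3.8759·0.423 = 1.639506; cosh(ωT) = 2.673349, sinh(ωT) = 2.479273
x(T) = p + (x₀−p)·cosh(ωT) + (ẋ₀/ω)·sinh(ωT) ⇒ p·(1 − cosh) = x(T) − x₀·cosh − (ẋ₀/ω)·sinh
numerator   = 0.1278 − (0.0681)·2.673349 − (0.2595/3.8759)·2.479273 = -0.220248
denominator = 1 − 2.673349 = -1.673349
p = -0.220248 / -1.673349 = 0.1316

p = 0.1316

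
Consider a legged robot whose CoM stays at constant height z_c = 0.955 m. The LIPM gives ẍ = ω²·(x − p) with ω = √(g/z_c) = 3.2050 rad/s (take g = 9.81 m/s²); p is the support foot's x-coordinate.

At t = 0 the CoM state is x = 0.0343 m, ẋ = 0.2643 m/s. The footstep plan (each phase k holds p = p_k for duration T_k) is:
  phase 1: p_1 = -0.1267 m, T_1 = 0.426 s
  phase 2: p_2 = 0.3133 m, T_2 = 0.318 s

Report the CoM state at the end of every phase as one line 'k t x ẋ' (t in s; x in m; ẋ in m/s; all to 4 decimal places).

phase 1: p=-0.1267, T=0.426, ωT=1.365330, cosh=2.086156, sinh=1.830860; start (x,ẋ)=(0.034300, 0.264300) → end (x,ẋ)=(0.360153, 1.496104)
phase 2: p=0.3133, T=0.318, ωT=1.019190, cosh=1.565918, sinh=1.205031; start (x,ẋ)=(0.360153, 1.496104) → end (x,ẋ)=(0.949180, 2.523727)

1 0.4260 0.3602 1.4961
2 0.7440 0.9492 2.5237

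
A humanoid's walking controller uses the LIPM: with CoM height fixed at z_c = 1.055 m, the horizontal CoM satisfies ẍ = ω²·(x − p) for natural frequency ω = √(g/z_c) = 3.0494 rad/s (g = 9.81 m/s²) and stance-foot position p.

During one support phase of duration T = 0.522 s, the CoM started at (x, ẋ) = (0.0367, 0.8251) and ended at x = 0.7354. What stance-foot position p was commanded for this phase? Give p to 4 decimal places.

p = -0.0029

ωT = 3.0494·0.522 = 1.591787; cosh(ωT) = 2.558040, sinh(ωT) = 2.354479
x(T) = p + (x₀−p)·cosh(ωT) + (ẋ₀/ω)·sinh(ωT) ⇒ p·(1 − cosh) = x(T) − x₀·cosh − (ẋ₀/ω)·sinh
numerator   = 0.7354 − (0.0367)·2.558040 − (0.8251/3.0494)·2.354479 = 0.004450
denominator = 1 − 2.558040 = -1.558040
p = 0.004450 / -1.558040 = -0.0029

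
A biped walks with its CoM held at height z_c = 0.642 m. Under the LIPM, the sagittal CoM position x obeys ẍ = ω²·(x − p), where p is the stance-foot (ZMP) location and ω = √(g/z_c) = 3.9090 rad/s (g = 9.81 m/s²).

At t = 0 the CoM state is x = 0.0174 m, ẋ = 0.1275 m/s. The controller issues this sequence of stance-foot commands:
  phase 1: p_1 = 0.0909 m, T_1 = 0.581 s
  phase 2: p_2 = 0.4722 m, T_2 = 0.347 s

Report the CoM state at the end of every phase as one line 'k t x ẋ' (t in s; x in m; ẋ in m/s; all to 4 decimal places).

phase 1: p=0.0909, T=0.581, ωT=2.271129, cosh=4.896765, sinh=4.793570; start (x,ẋ)=(0.017400, 0.127500) → end (x,ẋ)=(-0.112660, -0.752910)
phase 2: p=0.4722, T=0.347, ωT=1.356423, cosh=2.069931, sinh=1.812351; start (x,ẋ)=(-0.112660, -0.752910) → end (x,ẋ)=(-1.087496, -5.701901)

1 0.5810 -0.1127 -0.7529
2 0.9280 -1.0875 -5.7019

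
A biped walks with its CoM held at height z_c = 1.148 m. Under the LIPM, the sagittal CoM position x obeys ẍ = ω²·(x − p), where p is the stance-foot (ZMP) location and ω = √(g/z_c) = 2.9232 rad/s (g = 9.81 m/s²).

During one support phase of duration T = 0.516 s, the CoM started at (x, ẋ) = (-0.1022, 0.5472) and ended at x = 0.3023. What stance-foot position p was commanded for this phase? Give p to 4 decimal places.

ωT = 2.9232·0.516 = 1.508371; cosh(ωT) = 2.370317, sinh(ωT) = 2.149047
x(T) = p + (x₀−p)·cosh(ωT) + (ẋ₀/ω)·sinh(ωT) ⇒ p·(1 − cosh) = x(T) − x₀·cosh − (ẋ₀/ω)·sinh
numerator   = 0.3023 − (-0.1022)·2.370317 − (0.5472/2.9232)·2.149047 = 0.142262
denominator = 1 − 2.370317 = -1.370317
p = 0.142262 / -1.370317 = -0.1038

p = -0.1038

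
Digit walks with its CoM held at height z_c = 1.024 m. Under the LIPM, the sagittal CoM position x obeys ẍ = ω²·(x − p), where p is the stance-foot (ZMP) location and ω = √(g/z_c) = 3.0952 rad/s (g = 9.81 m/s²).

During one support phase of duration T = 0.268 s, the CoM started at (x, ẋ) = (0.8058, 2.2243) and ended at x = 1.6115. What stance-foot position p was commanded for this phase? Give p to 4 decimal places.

p = 0.4246

ωT = 3.0952·0.268 = 0.829514; cosh(ωT) = 1.364232, sinh(ωT) = 0.927971
x(T) = p + (x₀−p)·cosh(ωT) + (ẋ₀/ω)·sinh(ωT) ⇒ p·(1 − cosh) = x(T) − x₀·cosh − (ẋ₀/ω)·sinh
numerator   = 1.6115 − (0.8058)·1.364232 − (2.2243/3.0952)·0.927971 = -0.154665
denominator = 1 − 1.364232 = -0.364232
p = -0.154665 / -0.364232 = 0.4246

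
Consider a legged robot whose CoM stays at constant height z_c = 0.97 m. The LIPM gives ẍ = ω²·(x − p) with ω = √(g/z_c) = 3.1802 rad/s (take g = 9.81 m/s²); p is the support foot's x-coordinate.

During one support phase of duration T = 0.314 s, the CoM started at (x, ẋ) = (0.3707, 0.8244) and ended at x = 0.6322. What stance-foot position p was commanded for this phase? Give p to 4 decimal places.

ωT = 3.1802·0.314 = 0.998583; cosh(ωT) = 1.541417, sinh(ωT) = 1.173016
x(T) = p + (x₀−p)·cosh(ωT) + (ẋ₀/ω)·sinh(ωT) ⇒ p·(1 − cosh) = x(T) − x₀·cosh − (ẋ₀/ω)·sinh
numerator   = 0.6322 − (0.3707)·1.541417 − (0.8244/3.1802)·1.173016 = -0.243283
denominator = 1 − 1.541417 = -0.541417
p = -0.243283 / -0.541417 = 0.4493

p = 0.4493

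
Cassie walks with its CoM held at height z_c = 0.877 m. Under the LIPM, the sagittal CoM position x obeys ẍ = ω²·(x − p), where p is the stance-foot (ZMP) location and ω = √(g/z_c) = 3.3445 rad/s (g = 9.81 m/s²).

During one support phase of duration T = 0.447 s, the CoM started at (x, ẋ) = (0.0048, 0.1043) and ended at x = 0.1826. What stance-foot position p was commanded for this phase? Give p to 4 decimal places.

ωT = 3.3445·0.447 = 1.494992; cosh(ωT) = 2.341775, sinh(ωT) = 2.117524
x(T) = p + (x₀−p)·cosh(ωT) + (ẋ₀/ω)·sinh(ωT) ⇒ p·(1 − cosh) = x(T) − x₀·cosh − (ẋ₀/ω)·sinh
numerator   = 0.1826 − (0.0048)·2.341775 − (0.1043/3.3445)·2.117524 = 0.105323
denominator = 1 − 2.341775 = -1.341775
p = 0.105323 / -1.341775 = -0.0785

p = -0.0785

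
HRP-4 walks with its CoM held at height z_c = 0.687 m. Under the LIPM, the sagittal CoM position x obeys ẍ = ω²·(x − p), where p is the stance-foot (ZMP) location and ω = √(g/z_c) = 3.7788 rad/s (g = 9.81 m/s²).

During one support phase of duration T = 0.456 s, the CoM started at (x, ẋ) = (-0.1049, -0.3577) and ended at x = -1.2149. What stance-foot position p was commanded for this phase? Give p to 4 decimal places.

ωT = 3.7788·0.456 = 1.723133; cosh(ωT) = 2.890279, sinh(ωT) = 2.711773
x(T) = p + (x₀−p)·cosh(ωT) + (ẋ₀/ω)·sinh(ωT) ⇒ p·(1 − cosh) = x(T) − x₀·cosh − (ẋ₀/ω)·sinh
numerator   = -1.2149 − (-0.1049)·2.890279 − (-0.3577/3.7788)·2.711773 = -0.655014
denominator = 1 − 2.890279 = -1.890279
p = -0.655014 / -1.890279 = 0.3465

p = 0.3465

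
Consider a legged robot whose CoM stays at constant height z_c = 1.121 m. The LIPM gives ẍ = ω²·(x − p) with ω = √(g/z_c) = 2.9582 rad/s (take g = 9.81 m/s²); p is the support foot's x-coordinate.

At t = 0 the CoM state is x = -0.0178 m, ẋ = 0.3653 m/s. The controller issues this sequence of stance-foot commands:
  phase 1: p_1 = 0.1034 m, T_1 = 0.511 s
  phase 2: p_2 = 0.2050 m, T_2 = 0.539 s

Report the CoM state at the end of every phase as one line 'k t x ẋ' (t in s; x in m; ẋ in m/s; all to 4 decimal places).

1 0.5110 0.0816 0.0952
2 1.0500 -0.0355 -0.6179

phase 1: p=0.1034, T=0.511, ωT=1.511640, cosh=2.377355, sinh=2.156807; start (x,ẋ)=(-0.017800, 0.365300) → end (x,ẋ)=(0.081603, 0.095159)
phase 2: p=0.2050, T=0.539, ωT=1.594470, cosh=2.564366, sinh=2.361350; start (x,ẋ)=(0.081603, 0.095159) → end (x,ẋ)=(-0.035476, -0.617949)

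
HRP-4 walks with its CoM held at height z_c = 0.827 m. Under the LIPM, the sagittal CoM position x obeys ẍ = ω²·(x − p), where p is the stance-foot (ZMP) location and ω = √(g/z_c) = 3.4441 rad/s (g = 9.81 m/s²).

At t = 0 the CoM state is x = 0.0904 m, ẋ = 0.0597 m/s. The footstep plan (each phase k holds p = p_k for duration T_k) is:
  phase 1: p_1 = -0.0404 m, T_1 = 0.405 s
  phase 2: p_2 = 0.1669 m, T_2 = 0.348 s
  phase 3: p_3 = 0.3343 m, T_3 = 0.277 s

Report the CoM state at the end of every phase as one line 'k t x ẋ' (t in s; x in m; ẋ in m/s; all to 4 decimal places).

phase 1: p=-0.0404, T=0.405, ωT=1.394861, cosh=2.141140, sinh=1.893272; start (x,ẋ)=(0.090400, 0.059700) → end (x,ẋ)=(0.272479, 0.980723)
phase 2: p=0.1669, T=0.348, ωT=1.198547, cosh=1.808464, sinh=1.506832; start (x,ẋ)=(0.272479, 0.980723) → end (x,ẋ)=(0.786913, 2.321523)
phase 3: p=0.3343, T=0.277, ωT=0.954016, cosh=1.490653, sinh=1.105461; start (x,ẋ)=(0.786913, 2.321523) → end (x,ẋ)=(1.754134, 5.183827)

1 0.4050 0.2725 0.9807
2 0.7530 0.7869 2.3215
3 1.0300 1.7541 5.1838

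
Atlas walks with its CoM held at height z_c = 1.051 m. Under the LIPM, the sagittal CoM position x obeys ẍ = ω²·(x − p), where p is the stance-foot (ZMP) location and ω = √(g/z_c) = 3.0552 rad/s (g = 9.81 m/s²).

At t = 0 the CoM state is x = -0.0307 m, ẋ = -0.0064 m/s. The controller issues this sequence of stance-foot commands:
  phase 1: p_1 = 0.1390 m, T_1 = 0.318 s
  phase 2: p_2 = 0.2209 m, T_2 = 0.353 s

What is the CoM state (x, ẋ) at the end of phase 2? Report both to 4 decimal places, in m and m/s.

phase 1: p=0.1390, T=0.318, ωT=0.971554, cosh=1.510270, sinh=1.131776; start (x,ẋ)=(-0.030700, -0.006400) → end (x,ẋ)=(-0.119664, -0.596455)
phase 2: p=0.2209, T=0.353, ωT=1.078486, cosh=1.640167, sinh=1.300057; start (x,ẋ)=(-0.119664, -0.596455) → end (x,ẋ)=(-0.591486, -2.330981)

x = -0.5915, ẋ = -2.3310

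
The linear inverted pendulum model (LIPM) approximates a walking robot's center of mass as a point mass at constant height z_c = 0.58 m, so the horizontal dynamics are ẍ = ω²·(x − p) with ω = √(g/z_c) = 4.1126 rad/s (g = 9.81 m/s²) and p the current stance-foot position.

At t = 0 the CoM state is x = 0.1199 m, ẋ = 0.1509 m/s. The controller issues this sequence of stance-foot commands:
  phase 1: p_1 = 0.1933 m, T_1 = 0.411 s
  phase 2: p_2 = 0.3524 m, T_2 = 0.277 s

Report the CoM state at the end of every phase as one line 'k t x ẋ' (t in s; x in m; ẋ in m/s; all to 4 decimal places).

phase 1: p=0.1933, T=0.411, ωT=1.690279, cosh=2.802729, sinh=2.618261; start (x,ẋ)=(0.119900, 0.150900) → end (x,ẋ)=(0.083649, -0.367429)
phase 2: p=0.3524, T=0.277, ωT=1.139190, cosh=1.722158, sinh=1.402080; start (x,ẋ)=(0.083649, -0.367429) → end (x,ẋ)=(-0.235696, -2.182440)

1 0.4110 0.0836 -0.3674
2 0.6880 -0.2357 -2.1824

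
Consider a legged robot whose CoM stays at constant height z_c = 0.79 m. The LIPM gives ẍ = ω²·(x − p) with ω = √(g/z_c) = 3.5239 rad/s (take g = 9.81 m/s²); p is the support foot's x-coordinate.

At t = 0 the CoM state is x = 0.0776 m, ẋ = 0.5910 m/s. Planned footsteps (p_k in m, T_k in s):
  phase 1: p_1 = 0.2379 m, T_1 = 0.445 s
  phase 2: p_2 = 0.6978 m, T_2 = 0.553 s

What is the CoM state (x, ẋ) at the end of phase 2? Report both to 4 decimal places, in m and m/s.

x = -0.8292, ẋ = -5.1158

phase 1: p=0.2379, T=0.445, ωT=1.568135, cosh=2.503064, sinh=2.294631; start (x,ẋ)=(0.077600, 0.591000) → end (x,ẋ)=(0.221496, 0.183117)
phase 2: p=0.6978, T=0.553, ωT=1.948717, cosh=3.581065, sinh=3.438608; start (x,ẋ)=(0.221496, 0.183117) → end (x,ẋ)=(-0.829192, -5.115773)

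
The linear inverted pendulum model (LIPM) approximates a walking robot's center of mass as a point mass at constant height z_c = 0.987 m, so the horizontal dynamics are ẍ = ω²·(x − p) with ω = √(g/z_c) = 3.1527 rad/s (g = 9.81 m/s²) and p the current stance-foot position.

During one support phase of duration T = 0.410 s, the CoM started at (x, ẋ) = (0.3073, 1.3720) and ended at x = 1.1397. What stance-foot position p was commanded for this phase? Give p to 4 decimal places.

p = 0.2034

ωT = 3.1527·0.410 = 1.292607; cosh(ωT) = 1.958412, sinh(ωT) = 1.683858
x(T) = p + (x₀−p)·cosh(ωT) + (ẋ₀/ω)·sinh(ωT) ⇒ p·(1 − cosh) = x(T) − x₀·cosh − (ẋ₀/ω)·sinh
numerator   = 1.1397 − (0.3073)·1.958412 − (1.3720/3.1527)·1.683858 = -0.194905
denominator = 1 − 1.958412 = -0.958412
p = -0.194905 / -0.958412 = 0.2034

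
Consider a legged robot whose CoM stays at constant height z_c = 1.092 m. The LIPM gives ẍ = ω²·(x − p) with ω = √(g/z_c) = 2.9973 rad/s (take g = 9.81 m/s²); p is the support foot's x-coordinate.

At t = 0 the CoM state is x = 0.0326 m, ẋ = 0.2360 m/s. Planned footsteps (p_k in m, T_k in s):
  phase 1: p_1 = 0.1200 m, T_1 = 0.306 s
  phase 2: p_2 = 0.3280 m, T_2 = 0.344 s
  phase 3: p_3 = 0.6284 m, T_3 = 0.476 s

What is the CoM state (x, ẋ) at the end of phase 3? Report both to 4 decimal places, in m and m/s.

x = -1.3862, ẋ = -5.7517

phase 1: p=0.1200, T=0.306, ωT=0.917174, cosh=1.450928, sinh=1.051281; start (x,ẋ)=(0.032600, 0.236000) → end (x,ẋ)=(0.075964, 0.067021)
phase 2: p=0.3280, T=0.344, ωT=1.031071, cosh=1.580346, sinh=1.223722; start (x,ẋ)=(0.075964, 0.067021) → end (x,ẋ)=(-0.042941, -0.818516)
phase 3: p=0.6284, T=0.476, ωT=1.426715, cosh=2.202545, sinh=1.962449; start (x,ẋ)=(-0.042941, -0.818516) → end (x,ẋ)=(-1.386172, -5.751676)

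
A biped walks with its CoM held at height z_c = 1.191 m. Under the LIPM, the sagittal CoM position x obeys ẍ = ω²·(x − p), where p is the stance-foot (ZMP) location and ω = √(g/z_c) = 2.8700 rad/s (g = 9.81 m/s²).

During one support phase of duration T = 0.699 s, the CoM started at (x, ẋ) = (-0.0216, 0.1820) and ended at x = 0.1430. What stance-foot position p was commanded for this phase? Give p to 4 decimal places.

ωT = 2.8700·0.699 = 2.006130; cosh(ωT) = 3.784499, sinh(ωT) = 3.649991
x(T) = p + (x₀−p)·cosh(ωT) + (ẋ₀/ω)·sinh(ωT) ⇒ p·(1 − cosh) = x(T) − x₀·cosh − (ẋ₀/ω)·sinh
numerator   = 0.1430 − (-0.0216)·3.784499 − (0.1820/2.8700)·3.649991 = -0.006718
denominator = 1 − 3.784499 = -2.784499
p = -0.006718 / -2.784499 = 0.0024

p = 0.0024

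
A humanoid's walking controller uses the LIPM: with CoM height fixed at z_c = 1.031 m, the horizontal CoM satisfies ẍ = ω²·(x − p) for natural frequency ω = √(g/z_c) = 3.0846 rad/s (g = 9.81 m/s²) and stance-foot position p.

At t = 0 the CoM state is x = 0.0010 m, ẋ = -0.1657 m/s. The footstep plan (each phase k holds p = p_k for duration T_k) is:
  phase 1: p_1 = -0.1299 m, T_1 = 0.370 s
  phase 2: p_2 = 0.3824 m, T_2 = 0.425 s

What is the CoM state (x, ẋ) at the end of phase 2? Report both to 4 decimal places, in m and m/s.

phase 1: p=-0.1299, T=0.370, ωT=1.141302, cosh=1.725122, sinh=1.405720; start (x,ẋ)=(0.001000, -0.165700) → end (x,ẋ)=(0.020405, 0.281740)
phase 2: p=0.3824, T=0.425, ωT=1.310955, cosh=1.989639, sinh=1.720076; start (x,ẋ)=(0.020405, 0.281740) → end (x,ẋ)=(-0.180731, -1.360090)

x = -0.1807, ẋ = -1.3601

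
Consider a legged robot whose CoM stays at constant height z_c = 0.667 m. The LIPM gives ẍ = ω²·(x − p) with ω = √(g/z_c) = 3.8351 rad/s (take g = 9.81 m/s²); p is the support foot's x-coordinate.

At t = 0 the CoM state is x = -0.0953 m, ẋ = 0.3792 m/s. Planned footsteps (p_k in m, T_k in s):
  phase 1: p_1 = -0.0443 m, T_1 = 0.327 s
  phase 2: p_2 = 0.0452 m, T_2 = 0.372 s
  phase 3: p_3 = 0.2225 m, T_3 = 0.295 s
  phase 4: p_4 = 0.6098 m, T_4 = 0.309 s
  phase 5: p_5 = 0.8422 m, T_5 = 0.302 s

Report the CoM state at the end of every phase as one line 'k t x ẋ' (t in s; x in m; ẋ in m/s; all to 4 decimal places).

1 0.3270 0.0182 0.4037
2 0.6990 0.1923 0.6861
3 0.9940 0.4193 1.0135
4 1.3030 0.6610 0.7294
5 1.6050 0.7981 0.2784

phase 1: p=-0.0443, T=0.327, ωT=1.254078, cosh=1.894972, sinh=1.609633; start (x,ẋ)=(-0.095300, 0.379200) → end (x,ẋ)=(0.018211, 0.403745)
phase 2: p=0.0452, T=0.372, ωT=1.426657, cosh=2.202432, sinh=1.962322; start (x,ẋ)=(0.018211, 0.403745) → end (x,ẋ)=(0.192344, 0.686108)
phase 3: p=0.2225, T=0.295, ωT=1.131355, cosh=1.711224, sinh=1.388628; start (x,ẋ)=(0.192344, 0.686108) → end (x,ẋ)=(0.419325, 1.013488)
phase 4: p=0.6098, T=0.309, ωT=1.185046, cosh=1.788285, sinh=1.482552; start (x,ẋ)=(0.419325, 1.013488) → end (x,ẋ)=(0.660965, 0.729415)
phase 5: p=0.8422, T=0.302, ωT=1.158200, cosh=1.749124, sinh=1.435073; start (x,ẋ)=(0.660965, 0.729415) → end (x,ẋ)=(0.798141, 0.278386)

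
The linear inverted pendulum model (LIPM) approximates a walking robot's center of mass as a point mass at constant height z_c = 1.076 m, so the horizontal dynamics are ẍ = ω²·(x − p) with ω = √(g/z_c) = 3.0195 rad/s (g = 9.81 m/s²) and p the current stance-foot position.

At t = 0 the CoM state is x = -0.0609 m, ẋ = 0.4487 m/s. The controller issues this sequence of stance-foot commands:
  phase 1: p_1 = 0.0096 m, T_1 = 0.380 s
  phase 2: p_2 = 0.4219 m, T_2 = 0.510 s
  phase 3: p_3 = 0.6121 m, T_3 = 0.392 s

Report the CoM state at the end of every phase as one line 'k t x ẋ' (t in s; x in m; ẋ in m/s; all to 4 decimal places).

1 0.3800 0.0978 0.4764
2 0.8900 -0.0175 -1.0150
3 1.2820 -1.0101 -4.6269

phase 1: p=0.0096, T=0.380, ωT=1.147410, cosh=1.733741, sinh=1.416283; start (x,ẋ)=(-0.060900, 0.448700) → end (x,ẋ)=(0.097832, 0.476439)
phase 2: p=0.4219, T=0.510, ωT=1.539945, cosh=2.439363, sinh=2.224970; start (x,ẋ)=(0.097832, 0.476439) → end (x,ẋ)=(-0.017548, -1.014979)
phase 3: p=0.6121, T=0.392, ωT=1.183644, cosh=1.786208, sinh=1.480047; start (x,ẋ)=(-0.017548, -1.014979) → end (x,ẋ)=(-1.010086, -4.626859)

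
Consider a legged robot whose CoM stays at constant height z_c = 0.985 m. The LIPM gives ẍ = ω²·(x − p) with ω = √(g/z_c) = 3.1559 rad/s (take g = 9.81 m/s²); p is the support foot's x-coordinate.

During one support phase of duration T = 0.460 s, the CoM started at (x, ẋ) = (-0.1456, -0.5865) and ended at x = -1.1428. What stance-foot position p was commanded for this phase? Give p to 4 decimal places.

p = 0.3512

ωT = 3.1559·0.460 = 1.451714; cosh(ωT) = 2.252298, sinh(ωT) = 2.018130
x(T) = p + (x₀−p)·cosh(ωT) + (ẋ₀/ω)·sinh(ωT) ⇒ p·(1 − cosh) = x(T) − x₀·cosh − (ẋ₀/ω)·sinh
numerator   = -1.1428 − (-0.1456)·2.252298 − (-0.5865/3.1559)·2.018130 = -0.439811
denominator = 1 − 2.252298 = -1.252298
p = -0.439811 / -1.252298 = 0.3512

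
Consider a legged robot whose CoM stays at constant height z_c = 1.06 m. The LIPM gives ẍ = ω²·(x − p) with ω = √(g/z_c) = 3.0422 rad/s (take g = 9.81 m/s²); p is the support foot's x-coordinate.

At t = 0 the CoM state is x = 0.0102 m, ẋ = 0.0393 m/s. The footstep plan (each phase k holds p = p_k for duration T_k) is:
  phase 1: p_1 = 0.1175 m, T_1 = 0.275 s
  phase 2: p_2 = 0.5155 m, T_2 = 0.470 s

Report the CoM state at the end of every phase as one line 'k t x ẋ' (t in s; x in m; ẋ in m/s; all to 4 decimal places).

1 0.2750 -0.0175 -0.2522
2 0.7450 -0.8249 -3.7502

phase 1: p=0.1175, T=0.275, ωT=0.836605, cosh=1.370847, sinh=0.937669; start (x,ẋ)=(0.010200, 0.039300) → end (x,ẋ)=(-0.017479, -0.252207)
phase 2: p=0.5155, T=0.470, ωT=1.429834, cosh=2.208677, sinh=1.969328; start (x,ẋ)=(-0.017479, -0.252207) → end (x,ẋ)=(-0.824941, -3.750169)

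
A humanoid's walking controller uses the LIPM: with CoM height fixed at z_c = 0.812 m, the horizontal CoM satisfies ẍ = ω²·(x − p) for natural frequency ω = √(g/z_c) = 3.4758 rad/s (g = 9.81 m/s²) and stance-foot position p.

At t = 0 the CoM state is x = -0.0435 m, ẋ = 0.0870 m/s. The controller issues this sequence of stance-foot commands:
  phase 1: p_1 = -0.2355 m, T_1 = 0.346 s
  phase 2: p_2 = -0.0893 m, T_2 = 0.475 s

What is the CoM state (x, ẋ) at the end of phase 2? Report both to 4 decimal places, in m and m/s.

phase 1: p=-0.2355, T=0.346, ωT=1.202627, cosh=1.814627, sinh=1.514223; start (x,ẋ)=(-0.043500, 0.087000) → end (x,ẋ)=(0.150810, 1.168395)
phase 2: p=-0.0893, T=0.475, ωT=1.651005, cosh=2.702036, sinh=2.510179; start (x,ẋ)=(0.150810, 1.168395) → end (x,ẋ)=(1.403285, 5.251973)

x = 1.4033, ẋ = 5.2520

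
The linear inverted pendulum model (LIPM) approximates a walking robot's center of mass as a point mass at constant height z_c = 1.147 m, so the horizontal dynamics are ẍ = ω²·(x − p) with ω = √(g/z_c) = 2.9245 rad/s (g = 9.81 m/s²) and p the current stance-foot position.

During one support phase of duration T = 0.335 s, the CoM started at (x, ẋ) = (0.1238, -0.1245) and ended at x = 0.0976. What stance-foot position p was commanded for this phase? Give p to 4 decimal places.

p = 0.0805

ωT = 2.9245·0.335 = 0.979708; cosh(ωT) = 1.519549, sinh(ωT) = 1.144128
x(T) = p + (x₀−p)·cosh(ωT) + (ẋ₀/ω)·sinh(ωT) ⇒ p·(1 − cosh) = x(T) − x₀·cosh − (ẋ₀/ω)·sinh
numerator   = 0.0976 − (0.1238)·1.519549 − (-0.1245/2.9245)·1.144128 = -0.041813
denominator = 1 − 1.519549 = -0.519549
p = -0.041813 / -0.519549 = 0.0805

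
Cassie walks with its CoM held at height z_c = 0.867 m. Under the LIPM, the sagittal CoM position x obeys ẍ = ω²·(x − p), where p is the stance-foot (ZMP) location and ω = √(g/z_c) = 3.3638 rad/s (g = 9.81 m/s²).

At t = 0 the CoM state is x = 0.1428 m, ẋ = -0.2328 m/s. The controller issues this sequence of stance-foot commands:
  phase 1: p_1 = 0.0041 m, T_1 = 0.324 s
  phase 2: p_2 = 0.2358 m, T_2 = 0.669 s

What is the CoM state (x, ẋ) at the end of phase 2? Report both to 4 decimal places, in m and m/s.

phase 1: p=0.0041, T=0.324, ωT=1.089871, cosh=1.655075, sinh=1.318816; start (x,ẋ)=(0.142800, -0.232800) → end (x,ẋ)=(0.142387, 0.230004)
phase 2: p=0.2358, T=0.669, ωT=2.250382, cosh=4.798361, sinh=4.693002; start (x,ẋ)=(0.142387, 0.230004) → end (x,ẋ)=(0.108461, -0.371005)

x = 0.1085, ẋ = -0.3710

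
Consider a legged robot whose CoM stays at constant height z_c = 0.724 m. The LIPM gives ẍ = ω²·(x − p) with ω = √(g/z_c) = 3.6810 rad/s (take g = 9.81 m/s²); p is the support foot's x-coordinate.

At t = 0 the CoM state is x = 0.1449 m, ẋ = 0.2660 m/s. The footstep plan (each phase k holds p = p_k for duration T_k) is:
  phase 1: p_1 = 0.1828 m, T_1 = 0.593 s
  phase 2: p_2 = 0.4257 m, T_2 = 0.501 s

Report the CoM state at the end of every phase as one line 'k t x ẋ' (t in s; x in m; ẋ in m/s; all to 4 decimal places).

1 0.5930 0.3290 0.5839
2 1.0940 0.6014 0.7952

phase 1: p=0.1828, T=0.593, ωT=2.182833, cosh=4.492063, sinh=4.379341; start (x,ẋ)=(0.144900, 0.266000) → end (x,ẋ)=(0.329015, 0.583927)
phase 2: p=0.4257, T=0.501, ωT=1.844181, cosh=3.240537, sinh=3.082382; start (x,ẋ)=(0.329015, 0.583927) → end (x,ẋ)=(0.601356, 0.795226)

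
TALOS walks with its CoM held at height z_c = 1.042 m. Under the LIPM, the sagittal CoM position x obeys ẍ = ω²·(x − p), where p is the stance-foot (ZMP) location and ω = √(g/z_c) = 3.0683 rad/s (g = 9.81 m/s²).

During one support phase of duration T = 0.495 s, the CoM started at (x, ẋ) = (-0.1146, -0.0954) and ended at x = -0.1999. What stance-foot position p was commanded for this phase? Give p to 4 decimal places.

p = -0.1019

ωT = 3.0683·0.495 = 1.518808; cosh(ωT) = 2.392877, sinh(ωT) = 2.173904
x(T) = p + (x₀−p)·cosh(ωT) + (ẋ₀/ω)·sinh(ωT) ⇒ p·(1 − cosh) = x(T) − x₀·cosh − (ẋ₀/ω)·sinh
numerator   = -0.1999 − (-0.1146)·2.392877 − (-0.0954/3.0683)·2.173904 = 0.141915
denominator = 1 − 2.392877 = -1.392877
p = 0.141915 / -1.392877 = -0.1019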